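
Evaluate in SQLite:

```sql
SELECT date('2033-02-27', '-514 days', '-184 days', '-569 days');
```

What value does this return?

Applying '-514 days' to 2033-02-27: counting 514 days back gives 2031-10-02.
Applying '-184 days' to 2031-10-02: counting 184 days back gives 2031-04-01.
Applying '-569 days' to 2031-04-01: counting 569 days back gives 2029-09-09.

2029-09-09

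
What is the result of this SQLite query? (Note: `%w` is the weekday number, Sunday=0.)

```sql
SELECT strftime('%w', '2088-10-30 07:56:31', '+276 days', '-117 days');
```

First apply '+276 days', '-117 days': 2088-10-30 07:56:31 → 2089-04-07 07:56:31.
2089-04-07 is a Thursday; with Sunday=0 that is 4.

4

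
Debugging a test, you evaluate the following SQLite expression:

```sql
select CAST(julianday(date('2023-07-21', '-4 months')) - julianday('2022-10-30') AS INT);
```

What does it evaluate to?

Adding -4 months to 2023-07-21 gives 2023-03-21.
1 day remains in October 2022 after the 30th (31 − 30).
November 2022: 30 days.
December 2022: 31 days.
January 2023: 31 days.
February 2023: 28 days.
Then 21 days into March 2023.
Total: 1 + 30 + 31 + 31 + 28 + 21 = 142.

142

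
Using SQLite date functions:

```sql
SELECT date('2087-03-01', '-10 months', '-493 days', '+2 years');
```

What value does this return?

Adding -10 months to 2087-03-01 gives 2086-05-01.
Applying '-493 days' to 2086-05-01: counting 493 days back gives 2084-12-24.
Adding +2 years to 2084-12-24 gives 2086-12-24.

2086-12-24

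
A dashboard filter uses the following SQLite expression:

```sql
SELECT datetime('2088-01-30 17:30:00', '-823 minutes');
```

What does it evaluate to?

2088-01-30 03:47:00

823 minutes = 13h 43m; -823 minutes from 2088-01-30 17:30:00 is 2088-01-30 03:47:00.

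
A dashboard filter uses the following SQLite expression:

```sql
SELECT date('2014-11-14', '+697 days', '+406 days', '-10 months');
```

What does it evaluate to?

Applying '+697 days' to 2014-11-14: counting 697 days forward gives 2016-10-11.
Applying '+406 days' to 2016-10-11: counting 406 days forward gives 2017-11-21.
Adding -10 months to 2017-11-21 gives 2017-01-21.

2017-01-21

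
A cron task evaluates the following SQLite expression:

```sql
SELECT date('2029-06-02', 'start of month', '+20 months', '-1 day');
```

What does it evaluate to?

2031-01-31

`start of month` rewinds 2029-06-02 to 2029-06-01.
Adding +20 months to 2029-06-01 gives 2031-02-01.
Going back 1 day from 2031-02-01 reaches 2031-01-31 (last day of January, 31 days).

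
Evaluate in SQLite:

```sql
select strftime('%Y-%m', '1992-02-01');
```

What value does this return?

1992-02

`%Y-%m` extracts the year-month: 1992-02.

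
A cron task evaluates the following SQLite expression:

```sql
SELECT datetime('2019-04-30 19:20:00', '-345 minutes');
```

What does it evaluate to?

2019-04-30 13:35:00

345 minutes = 5h 45m; -345 minutes from 2019-04-30 19:20:00 is 2019-04-30 13:35:00.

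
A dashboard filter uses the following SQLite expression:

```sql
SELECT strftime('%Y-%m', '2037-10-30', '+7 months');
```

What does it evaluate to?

First apply '+7 months': 2037-10-30 → 2038-05-30.
`%Y-%m` extracts the year-month: 2038-05.

2038-05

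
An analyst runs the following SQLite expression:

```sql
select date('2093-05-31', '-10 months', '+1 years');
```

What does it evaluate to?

Adding -10 months to 2093-05-31 gives 2092-07-31.
Adding +1 year to 2092-07-31 gives 2093-07-31.

2093-07-31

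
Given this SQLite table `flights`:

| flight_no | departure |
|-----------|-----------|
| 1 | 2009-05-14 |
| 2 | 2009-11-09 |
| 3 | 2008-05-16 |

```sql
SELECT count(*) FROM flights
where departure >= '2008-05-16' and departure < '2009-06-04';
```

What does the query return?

Rows in [2008-05-16, 2009-06-04): 2009-05-14, 2008-05-16 → 2 rows.

2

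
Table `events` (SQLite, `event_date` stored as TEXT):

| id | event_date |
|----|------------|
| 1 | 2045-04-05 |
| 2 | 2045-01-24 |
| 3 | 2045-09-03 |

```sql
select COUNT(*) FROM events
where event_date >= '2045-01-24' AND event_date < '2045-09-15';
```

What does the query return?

Rows in [2045-01-24, 2045-09-15): 2045-04-05, 2045-01-24, 2045-09-03 → 3 rows.

3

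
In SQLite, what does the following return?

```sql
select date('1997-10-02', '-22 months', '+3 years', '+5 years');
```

2003-12-02

Adding -22 months to 1997-10-02 gives 1995-12-02.
Adding +3 years to 1995-12-02 gives 1998-12-02.
Adding +5 years to 1998-12-02 gives 2003-12-02.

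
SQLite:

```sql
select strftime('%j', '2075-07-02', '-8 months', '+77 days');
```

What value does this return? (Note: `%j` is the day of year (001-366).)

018

First apply '-8 months', '+77 days': 2075-07-02 → 2075-01-18.
Day-of-year for 2075-01-18: days since 2075-01-01 inclusive = 18, zero-padded to 018.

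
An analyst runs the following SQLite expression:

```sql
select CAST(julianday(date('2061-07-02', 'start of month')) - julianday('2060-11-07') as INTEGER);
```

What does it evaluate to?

236

`start of month` rewinds 2061-07-02 to 2061-07-01.
23 days remain in November 2060 after the 7th (30 − 7).
Full months from December 2060 through June 2061 contribute their day counts.
Then 1 day into July 2061.
Total: 23 + 31 + 31 + 28 + 31 + 30 + 31 + 30 + 1 = 236.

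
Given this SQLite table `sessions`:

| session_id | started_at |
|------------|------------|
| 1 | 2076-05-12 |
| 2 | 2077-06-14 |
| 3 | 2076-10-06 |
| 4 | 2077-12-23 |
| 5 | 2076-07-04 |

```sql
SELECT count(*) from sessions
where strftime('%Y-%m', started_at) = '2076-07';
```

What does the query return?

Rows with year-month 2076-07: 2076-07-04 → 1.

1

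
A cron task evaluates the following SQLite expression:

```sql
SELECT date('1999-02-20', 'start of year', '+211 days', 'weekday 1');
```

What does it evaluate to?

1999-08-02

`start of year` rewinds 1999-02-20 to 1999-01-01.
Applying '+211 days' to 1999-01-01: counting 211 days forward gives 1999-07-31.
`weekday 1` advances to the next Monday; 1999-07-31 is a Saturday, so it moves forward to 1999-08-02.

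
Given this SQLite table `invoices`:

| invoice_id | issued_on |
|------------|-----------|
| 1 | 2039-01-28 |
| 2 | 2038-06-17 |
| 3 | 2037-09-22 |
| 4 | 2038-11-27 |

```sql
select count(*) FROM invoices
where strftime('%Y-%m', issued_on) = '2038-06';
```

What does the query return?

Rows with year-month 2038-06: 2038-06-17 → 1.

1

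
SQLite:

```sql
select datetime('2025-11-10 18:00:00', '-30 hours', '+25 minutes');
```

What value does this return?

-30 hours from 2025-11-10 18:00:00 is 2025-11-09 12:00:00 (crosses midnight).
+25 minutes from 2025-11-09 12:00:00 is 2025-11-09 12:25:00.

2025-11-09 12:25:00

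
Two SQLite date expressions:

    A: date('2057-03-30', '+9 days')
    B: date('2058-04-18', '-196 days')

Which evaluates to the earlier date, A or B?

A = 2057-04-08.
B = 2057-10-04.
A is earlier.

A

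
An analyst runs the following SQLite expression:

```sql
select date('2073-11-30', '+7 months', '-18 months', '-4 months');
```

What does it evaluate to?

Adding +7 months to 2073-11-30 gives 2074-06-30.
Adding -18 months to 2074-06-30 gives 2072-12-30.
Adding -4 months to 2072-12-30 gives 2072-08-30.

2072-08-30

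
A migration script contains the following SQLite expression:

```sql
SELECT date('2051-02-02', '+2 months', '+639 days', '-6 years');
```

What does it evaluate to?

2046-12-31

Adding +2 months to 2051-02-02 gives 2051-04-02.
Applying '+639 days' to 2051-04-02: counting 639 days forward gives 2052-12-31.
Adding -6 years to 2052-12-31 gives 2046-12-31.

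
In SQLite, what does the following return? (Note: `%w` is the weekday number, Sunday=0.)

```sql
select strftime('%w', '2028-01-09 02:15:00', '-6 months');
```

5

First apply '-6 months': 2028-01-09 02:15:00 → 2027-07-09 02:15:00.
2027-07-09 is a Friday; with Sunday=0 that is 5.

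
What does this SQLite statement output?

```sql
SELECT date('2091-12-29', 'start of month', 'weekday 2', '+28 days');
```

`start of month` rewinds 2091-12-29 to 2091-12-01.
`weekday 2` advances to the next Tuesday; 2091-12-01 is a Saturday, so it moves forward to 2091-12-04.
December 2091 has 31 days; 27 remain after the 4th, so 28 days reach 2092-01-01.

2092-01-01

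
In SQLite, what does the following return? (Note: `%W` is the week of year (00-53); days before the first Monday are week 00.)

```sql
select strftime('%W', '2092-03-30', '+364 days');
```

First apply '+364 days': 2092-03-30 → 2093-03-29.
2093-03-29 is a Sunday. SQLite's %W counts Mondays since the year started; the result is 12.

12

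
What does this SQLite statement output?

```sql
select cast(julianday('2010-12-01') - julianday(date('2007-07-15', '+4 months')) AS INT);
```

1112

Adding +4 months to 2007-07-15 gives 2007-11-15.
15 days remain in November 2007 after the 15th (30 − 15).
Full months from December 2007 through November 2010 contribute their day counts.
Then 1 day into December 2010.
Total: 15 + 31 + 31 + 29 + 31 + 30 + 31 + 30 + 31 + 31 + 30 + 31 + 30 + 31 + 31 + 28 + 31 + 30 + 31 + 30 + 31 + 31 + 30 + 31 + 30 + 31 + 31 + 28 + 31 + 30 + 31 + 30 + 31 + 31 + 30 + 31 + 30 + 1 = 1112.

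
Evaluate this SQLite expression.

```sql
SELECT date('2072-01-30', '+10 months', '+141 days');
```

Adding +10 months to 2072-01-30 gives 2072-11-30.
Applying '+141 days' to 2072-11-30: counting 141 days forward gives 2073-04-20.

2073-04-20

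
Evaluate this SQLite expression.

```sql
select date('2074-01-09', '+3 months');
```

Adding +3 months to 2074-01-09 gives 2074-04-09.

2074-04-09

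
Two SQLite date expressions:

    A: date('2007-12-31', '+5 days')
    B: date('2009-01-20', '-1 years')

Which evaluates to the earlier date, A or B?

A = 2008-01-05.
B = 2008-01-20.
A is earlier.

A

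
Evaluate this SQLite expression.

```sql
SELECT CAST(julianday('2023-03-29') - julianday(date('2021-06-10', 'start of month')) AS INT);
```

`start of month` rewinds 2021-06-10 to 2021-06-01.
29 days remain in June 2021 after the 1st (30 − 1).
Full months from July 2021 through February 2023 contribute their day counts.
Then 29 days into March 2023.
Total: 29 + 31 + 31 + 30 + 31 + 30 + 31 + 31 + 28 + 31 + 30 + 31 + 30 + 31 + 31 + 30 + 31 + 30 + 31 + 31 + 28 + 29 = 666.

666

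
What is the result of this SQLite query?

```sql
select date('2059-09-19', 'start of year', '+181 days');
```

2059-07-01

`start of year` rewinds 2059-09-19 to 2059-01-01.
Applying '+181 days' to 2059-01-01: counting 181 days forward gives 2059-07-01.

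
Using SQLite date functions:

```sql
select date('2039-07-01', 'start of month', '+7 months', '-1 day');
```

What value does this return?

2040-01-31

`start of month` rewinds 2039-07-01 to 2039-07-01.
Adding +7 months to 2039-07-01 gives 2040-02-01.
Going back 1 day from 2040-02-01 reaches 2040-01-31 (last day of January, 31 days).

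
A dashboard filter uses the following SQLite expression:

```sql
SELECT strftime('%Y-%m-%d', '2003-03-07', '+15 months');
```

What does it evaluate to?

2004-06-07

First apply '+15 months': 2003-03-07 → 2004-06-07.
`%Y-%m-%d` extracts the ISO date: 2004-06-07.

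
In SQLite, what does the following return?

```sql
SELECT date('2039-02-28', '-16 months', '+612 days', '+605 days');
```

2041-02-26

Adding -16 months to 2039-02-28 gives 2037-10-28.
Applying '+612 days' to 2037-10-28: counting 612 days forward gives 2039-07-02.
Applying '+605 days' to 2039-07-02: counting 605 days forward gives 2041-02-26.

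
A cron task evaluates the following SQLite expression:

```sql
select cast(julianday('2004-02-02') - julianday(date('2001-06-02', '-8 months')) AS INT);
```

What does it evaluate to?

1218

Adding -8 months to 2001-06-02 gives 2000-10-02.
29 days remain in October 2000 after the 2nd (31 − 2).
Full months from November 2000 through January 2004 contribute their day counts.
Then 2 days into February 2004.
Total: 29 + 30 + 31 + 31 + 28 + 31 + 30 + 31 + 30 + 31 + 31 + 30 + 31 + 30 + 31 + 31 + 28 + 31 + 30 + 31 + 30 + 31 + 31 + 30 + 31 + 30 + 31 + 31 + 28 + 31 + 30 + 31 + 30 + 31 + 31 + 30 + 31 + 30 + 31 + 31 + 2 = 1218.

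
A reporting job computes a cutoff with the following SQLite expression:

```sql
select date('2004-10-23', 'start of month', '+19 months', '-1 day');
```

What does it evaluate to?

2006-04-30

`start of month` rewinds 2004-10-23 to 2004-10-01.
Adding +19 months to 2004-10-01 gives 2006-05-01.
Going back 1 day from 2006-05-01 reaches 2006-04-30 (last day of April, 30 days).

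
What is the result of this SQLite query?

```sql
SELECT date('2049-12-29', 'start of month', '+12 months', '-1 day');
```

2050-11-30

`start of month` rewinds 2049-12-29 to 2049-12-01.
Adding +12 months to 2049-12-01 gives 2050-12-01.
Going back 1 day from 2050-12-01 reaches 2050-11-30 (last day of November, 30 days).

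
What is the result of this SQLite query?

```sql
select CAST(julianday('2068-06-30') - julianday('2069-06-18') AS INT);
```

0 days remain in June 2068 after the 30th (30 − 30).
Full months from July 2068 through May 2069 contribute their day counts.
Then 18 days into June 2069.
Total: 0 + 31 + 31 + 30 + 31 + 30 + 31 + 31 + 28 + 31 + 30 + 31 + 18 = 353.
The subtraction is earlier − later, so the result is −353 → -353.

-353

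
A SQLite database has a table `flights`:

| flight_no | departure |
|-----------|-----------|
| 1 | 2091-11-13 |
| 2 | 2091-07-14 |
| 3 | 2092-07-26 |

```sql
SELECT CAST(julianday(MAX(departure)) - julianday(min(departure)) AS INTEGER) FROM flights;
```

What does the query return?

MIN = 2091-07-14, MAX = 2092-07-26.
17 days remain in July 2091 after the 14th (31 − 14).
Full months from August 2091 through June 2092 contribute their day counts.
Then 26 days into July 2092.
Total: 17 + 31 + 30 + 31 + 30 + 31 + 31 + 29 + 31 + 30 + 31 + 30 + 26 = 378.

378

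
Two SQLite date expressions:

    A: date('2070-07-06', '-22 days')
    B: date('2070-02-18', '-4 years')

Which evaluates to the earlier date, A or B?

A = 2070-06-14.
B = 2066-02-18.
B is earlier.

B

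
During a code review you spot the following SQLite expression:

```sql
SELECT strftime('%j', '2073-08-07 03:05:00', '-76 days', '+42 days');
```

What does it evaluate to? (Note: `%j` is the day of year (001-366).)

185

First apply '-76 days', '+42 days': 2073-08-07 03:05:00 → 2073-07-04 03:05:00.
Day-of-year for 2073-07-04: days since 2073-01-01 inclusive = 185, zero-padded to 185.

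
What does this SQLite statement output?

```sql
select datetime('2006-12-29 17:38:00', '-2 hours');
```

-2 hours from 2006-12-29 17:38:00 is 2006-12-29 15:38:00.

2006-12-29 15:38:00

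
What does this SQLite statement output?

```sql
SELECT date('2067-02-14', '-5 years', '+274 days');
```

Adding -5 years to 2067-02-14 gives 2062-02-14.
Applying '+274 days' to 2062-02-14: counting 274 days forward gives 2062-11-15.

2062-11-15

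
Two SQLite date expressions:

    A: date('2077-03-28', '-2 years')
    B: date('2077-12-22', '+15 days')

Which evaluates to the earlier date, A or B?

A = 2075-03-28.
B = 2078-01-06.
A is earlier.

A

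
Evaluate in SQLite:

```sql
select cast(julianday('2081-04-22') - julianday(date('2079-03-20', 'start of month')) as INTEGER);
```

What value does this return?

783

`start of month` rewinds 2079-03-20 to 2079-03-01.
30 days remain in March 2079 after the 1st (31 − 1).
Full months from April 2079 through March 2081 contribute their day counts.
Then 22 days into April 2081.
Total: 30 + 30 + 31 + 30 + 31 + 31 + 30 + 31 + 30 + 31 + 31 + 29 + 31 + 30 + 31 + 30 + 31 + 31 + 30 + 31 + 30 + 31 + 31 + 28 + 31 + 22 = 783.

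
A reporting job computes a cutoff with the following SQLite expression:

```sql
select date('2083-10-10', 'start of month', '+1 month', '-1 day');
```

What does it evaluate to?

2083-10-31

`start of month` rewinds 2083-10-10 to 2083-10-01.
Adding +1 month to 2083-10-01 gives 2083-11-01.
Going back 1 day from 2083-11-01 reaches 2083-10-31 (last day of October, 31 days).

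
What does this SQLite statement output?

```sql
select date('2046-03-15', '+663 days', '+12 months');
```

Applying '+663 days' to 2046-03-15: counting 663 days forward gives 2048-01-07.
Adding +12 months to 2048-01-07 gives 2049-01-07.

2049-01-07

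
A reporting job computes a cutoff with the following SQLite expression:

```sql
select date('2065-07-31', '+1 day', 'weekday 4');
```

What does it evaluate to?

2065-08-06

July 2065 has 31 days; 0 remain after the 31st, so 1 days reach 2065-08-01.
`weekday 4` advances to the next Thursday; 2065-08-01 is a Saturday, so it moves forward to 2065-08-06.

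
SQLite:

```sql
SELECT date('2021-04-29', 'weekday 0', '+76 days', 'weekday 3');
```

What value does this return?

2021-07-21

`weekday 0` advances to the next Sunday; 2021-04-29 is a Thursday, so it moves forward to 2021-05-02.
Applying '+76 days' to 2021-05-02: counting 76 days forward gives 2021-07-17.
`weekday 3` advances to the next Wednesday; 2021-07-17 is a Saturday, so it moves forward to 2021-07-21.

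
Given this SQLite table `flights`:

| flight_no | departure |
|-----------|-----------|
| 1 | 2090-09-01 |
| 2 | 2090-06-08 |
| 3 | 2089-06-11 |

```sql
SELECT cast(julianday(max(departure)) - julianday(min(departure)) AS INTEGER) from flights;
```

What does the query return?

447

MIN = 2089-06-11, MAX = 2090-09-01.
19 days remain in June 2089 after the 11th (30 − 11).
Full months from July 2089 through August 2090 contribute their day counts.
Then 1 day into September 2090.
Total: 19 + 31 + 31 + 30 + 31 + 30 + 31 + 31 + 28 + 31 + 30 + 31 + 30 + 31 + 31 + 1 = 447.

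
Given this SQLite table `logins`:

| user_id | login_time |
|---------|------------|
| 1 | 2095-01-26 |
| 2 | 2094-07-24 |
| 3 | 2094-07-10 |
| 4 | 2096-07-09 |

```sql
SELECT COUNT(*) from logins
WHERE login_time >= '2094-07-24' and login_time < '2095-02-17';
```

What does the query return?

Rows in [2094-07-24, 2095-02-17): 2095-01-26, 2094-07-24 → 2 rows.

2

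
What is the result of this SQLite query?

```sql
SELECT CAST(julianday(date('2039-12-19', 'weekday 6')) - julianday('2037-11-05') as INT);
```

779

`weekday 6` advances to the next Saturday; 2039-12-19 is a Monday, so it moves forward to 2039-12-24.
25 days remain in November 2037 after the 5th (30 − 5).
Full months from December 2037 through November 2039 contribute their day counts.
Then 24 days into December 2039.
Total: 25 + 31 + 31 + 28 + 31 + 30 + 31 + 30 + 31 + 31 + 30 + 31 + 30 + 31 + 31 + 28 + 31 + 30 + 31 + 30 + 31 + 31 + 30 + 31 + 30 + 24 = 779.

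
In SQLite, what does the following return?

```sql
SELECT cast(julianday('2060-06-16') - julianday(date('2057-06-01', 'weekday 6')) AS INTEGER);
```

1110

`weekday 6` advances to the next Saturday; 2057-06-01 is a Friday, so it moves forward to 2057-06-02.
28 days remain in June 2057 after the 2nd (30 − 2).
Full months from July 2057 through May 2060 contribute their day counts.
Then 16 days into June 2060.
Total: 28 + 31 + 31 + 30 + 31 + 30 + 31 + 31 + 28 + 31 + 30 + 31 + 30 + 31 + 31 + 30 + 31 + 30 + 31 + 31 + 28 + 31 + 30 + 31 + 30 + 31 + 31 + 30 + 31 + 30 + 31 + 31 + 29 + 31 + 30 + 31 + 16 = 1110.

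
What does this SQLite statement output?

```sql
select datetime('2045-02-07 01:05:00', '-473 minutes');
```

473 minutes = 7h 53m; -473 minutes from 2045-02-07 01:05:00 is 2045-02-06 17:12:00 (crosses midnight).

2045-02-06 17:12:00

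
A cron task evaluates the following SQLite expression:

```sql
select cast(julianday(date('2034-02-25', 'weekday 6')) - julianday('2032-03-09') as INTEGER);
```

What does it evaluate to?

718

`weekday 6` advances to the next Saturday; 2034-02-25 is already a Saturday, so it stays at 2034-02-25.
22 days remain in March 2032 after the 9th (31 − 9).
Full months from April 2032 through January 2034 contribute their day counts.
Then 25 days into February 2034.
Total: 22 + 30 + 31 + 30 + 31 + 31 + 30 + 31 + 30 + 31 + 31 + 28 + 31 + 30 + 31 + 30 + 31 + 31 + 30 + 31 + 30 + 31 + 31 + 25 = 718.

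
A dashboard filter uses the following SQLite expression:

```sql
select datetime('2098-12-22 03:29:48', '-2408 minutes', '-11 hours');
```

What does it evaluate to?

2408 minutes = 40h 8m; -2408 minutes from 2098-12-22 03:29:48 is 2098-12-20 11:21:48 (crosses midnight).
-11 hours from 2098-12-20 11:21:48 is 2098-12-20 00:21:48.

2098-12-20 00:21:48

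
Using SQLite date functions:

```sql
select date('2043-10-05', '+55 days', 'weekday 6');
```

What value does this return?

Applying '+55 days' to 2043-10-05: counting 55 days forward gives 2043-11-29.
`weekday 6` advances to the next Saturday; 2043-11-29 is a Sunday, so it moves forward to 2043-12-05.

2043-12-05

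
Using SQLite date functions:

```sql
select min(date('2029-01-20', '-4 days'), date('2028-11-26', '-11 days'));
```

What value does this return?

2028-11-15

date('2029-01-20', '-4 days') → 2029-01-16.
date('2028-11-26', '-11 days') → 2028-11-15.
Earlier of the two is 2028-11-15.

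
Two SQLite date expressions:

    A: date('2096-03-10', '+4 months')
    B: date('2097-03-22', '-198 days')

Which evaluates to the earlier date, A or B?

A

A = 2096-07-10.
B = 2096-09-05.
A is earlier.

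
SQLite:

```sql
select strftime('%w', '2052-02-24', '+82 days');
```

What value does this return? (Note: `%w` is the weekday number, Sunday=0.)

First apply '+82 days': 2052-02-24 → 2052-05-16.
2052-05-16 is a Thursday; with Sunday=0 that is 4.

4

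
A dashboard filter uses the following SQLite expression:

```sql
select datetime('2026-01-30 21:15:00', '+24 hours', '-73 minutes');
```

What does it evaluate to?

+24 hours from 2026-01-30 21:15:00 is 2026-01-31 21:15:00 (crosses midnight).
73 minutes = 1h 13m; -73 minutes from 2026-01-31 21:15:00 is 2026-01-31 20:02:00.

2026-01-31 20:02:00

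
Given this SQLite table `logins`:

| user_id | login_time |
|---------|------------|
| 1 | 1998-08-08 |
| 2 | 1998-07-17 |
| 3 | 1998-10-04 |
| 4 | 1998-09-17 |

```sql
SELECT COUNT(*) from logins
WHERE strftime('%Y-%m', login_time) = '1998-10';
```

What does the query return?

1

Rows with year-month 1998-10: 1998-10-04 → 1.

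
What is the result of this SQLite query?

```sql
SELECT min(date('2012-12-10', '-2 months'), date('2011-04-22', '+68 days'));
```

date('2012-12-10', '-2 months') → 2012-10-10.
date('2011-04-22', '+68 days') → 2011-06-29.
Earlier of the two is 2011-06-29.

2011-06-29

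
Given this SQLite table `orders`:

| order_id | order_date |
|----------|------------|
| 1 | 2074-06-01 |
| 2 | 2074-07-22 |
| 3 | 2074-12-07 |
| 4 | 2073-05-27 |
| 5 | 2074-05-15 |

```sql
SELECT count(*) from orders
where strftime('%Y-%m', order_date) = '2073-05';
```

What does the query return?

Rows with year-month 2073-05: 2073-05-27 → 1.

1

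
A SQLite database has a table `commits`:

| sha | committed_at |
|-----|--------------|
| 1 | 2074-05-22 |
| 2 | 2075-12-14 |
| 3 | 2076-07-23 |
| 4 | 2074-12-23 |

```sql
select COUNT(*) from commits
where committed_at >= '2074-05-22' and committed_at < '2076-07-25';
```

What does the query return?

4

Rows in [2074-05-22, 2076-07-25): 2074-05-22, 2075-12-14, 2076-07-23, 2074-12-23 → 4 rows.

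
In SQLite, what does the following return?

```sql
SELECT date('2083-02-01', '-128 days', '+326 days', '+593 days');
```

2085-04-02

Applying '-128 days' to 2083-02-01: counting 128 days back gives 2082-09-26.
Applying '+326 days' to 2082-09-26: counting 326 days forward gives 2083-08-18.
Applying '+593 days' to 2083-08-18: counting 593 days forward gives 2085-04-02.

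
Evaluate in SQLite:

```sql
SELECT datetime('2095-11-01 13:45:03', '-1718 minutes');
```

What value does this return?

2095-10-31 09:07:03

1718 minutes = 28h 38m; -1718 minutes from 2095-11-01 13:45:03 is 2095-10-31 09:07:03 (crosses midnight).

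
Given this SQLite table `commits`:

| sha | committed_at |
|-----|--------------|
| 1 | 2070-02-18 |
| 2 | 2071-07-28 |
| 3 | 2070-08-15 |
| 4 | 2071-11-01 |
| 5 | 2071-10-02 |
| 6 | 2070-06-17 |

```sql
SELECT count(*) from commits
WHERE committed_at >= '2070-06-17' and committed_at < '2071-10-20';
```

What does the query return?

Rows in [2070-06-17, 2071-10-20): 2071-07-28, 2070-08-15, 2071-10-02, 2070-06-17 → 4 rows.

4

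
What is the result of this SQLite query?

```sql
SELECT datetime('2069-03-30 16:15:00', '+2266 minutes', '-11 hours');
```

2069-03-31 19:01:00

2266 minutes = 37h 46m; +2266 minutes from 2069-03-30 16:15:00 is 2069-04-01 06:01:00 (crosses midnight).
-11 hours from 2069-04-01 06:01:00 is 2069-03-31 19:01:00 (crosses midnight).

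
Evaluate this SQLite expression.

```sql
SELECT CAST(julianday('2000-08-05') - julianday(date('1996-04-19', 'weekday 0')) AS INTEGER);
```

1567

`weekday 0` advances to the next Sunday; 1996-04-19 is a Friday, so it moves forward to 1996-04-21.
9 days remain in April 1996 after the 21st (30 − 21).
Full months from May 1996 through July 2000 contribute their day counts.
Then 5 days into August 2000.
Total: 9 + 31 + 30 + 31 + 31 + 30 + 31 + 30 + 31 + 31 + 28 + 31 + 30 + 31 + 30 + 31 + 31 + 30 + 31 + 30 + 31 + 31 + 28 + 31 + 30 + 31 + 30 + 31 + 31 + 30 + 31 + 30 + 31 + 31 + 28 + 31 + 30 + 31 + 30 + 31 + 31 + 30 + 31 + 30 + 31 + 31 + 29 + 31 + 30 + 31 + 30 + 31 + 5 = 1567.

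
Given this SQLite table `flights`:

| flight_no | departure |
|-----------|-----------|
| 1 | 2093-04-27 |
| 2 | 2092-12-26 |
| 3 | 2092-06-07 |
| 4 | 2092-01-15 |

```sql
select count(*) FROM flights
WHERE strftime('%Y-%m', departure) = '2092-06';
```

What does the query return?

Rows with year-month 2092-06: 2092-06-07 → 1.

1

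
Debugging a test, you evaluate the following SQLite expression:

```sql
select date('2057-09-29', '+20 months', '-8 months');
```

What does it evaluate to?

Adding +20 months to 2057-09-29 gives 2059-05-29.
Adding -8 months to 2059-05-29 gives 2058-09-29.

2058-09-29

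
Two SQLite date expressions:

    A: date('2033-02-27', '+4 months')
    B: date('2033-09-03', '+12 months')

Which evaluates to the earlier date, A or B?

A

A = 2033-06-27.
B = 2034-09-03.
A is earlier.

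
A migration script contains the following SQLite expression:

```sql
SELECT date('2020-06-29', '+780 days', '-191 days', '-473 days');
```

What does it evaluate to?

Applying '+780 days' to 2020-06-29: counting 780 days forward gives 2022-08-18.
Applying '-191 days' to 2022-08-18: counting 191 days back gives 2022-02-08.
Applying '-473 days' to 2022-02-08: counting 473 days back gives 2020-10-23.

2020-10-23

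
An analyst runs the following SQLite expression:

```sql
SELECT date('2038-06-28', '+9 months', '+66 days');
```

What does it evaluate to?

2039-06-02

Adding +9 months to 2038-06-28 gives 2039-03-28.
Applying '+66 days' to 2039-03-28: counting 66 days forward gives 2039-06-02.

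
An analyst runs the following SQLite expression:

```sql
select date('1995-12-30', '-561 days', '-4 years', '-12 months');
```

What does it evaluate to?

1989-06-17

Applying '-561 days' to 1995-12-30: counting 561 days back gives 1994-06-17.
Adding -4 years to 1994-06-17 gives 1990-06-17.
Adding -12 months to 1990-06-17 gives 1989-06-17.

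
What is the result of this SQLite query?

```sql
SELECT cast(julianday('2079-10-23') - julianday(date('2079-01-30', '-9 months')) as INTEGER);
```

Adding -9 months to 2079-01-30 gives 2078-04-30.
0 days remain in April 2078 after the 30th (30 − 30).
Full months from May 2078 through September 2079 contribute their day counts.
Then 23 days into October 2079.
Total: 0 + 31 + 30 + 31 + 31 + 30 + 31 + 30 + 31 + 31 + 28 + 31 + 30 + 31 + 30 + 31 + 31 + 30 + 23 = 541.

541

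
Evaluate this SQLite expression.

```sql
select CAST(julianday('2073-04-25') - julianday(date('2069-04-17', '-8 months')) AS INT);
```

Adding -8 months to 2069-04-17 gives 2068-08-17.
14 days remain in August 2068 after the 17th (31 − 17).
Full months from September 2068 through March 2073 contribute their day counts.
Then 25 days into April 2073.
Total: 14 + 30 + 31 + 30 + 31 + 31 + 28 + 31 + 30 + 31 + 30 + 31 + 31 + 30 + 31 + 30 + 31 + 31 + 28 + 31 + 30 + 31 + 30 + 31 + 31 + 30 + 31 + 30 + 31 + 31 + 28 + 31 + 30 + 31 + 30 + 31 + 31 + 30 + 31 + 30 + 31 + 31 + 29 + 31 + 30 + 31 + 30 + 31 + 31 + 30 + 31 + 30 + 31 + 31 + 28 + 31 + 25 = 1712.

1712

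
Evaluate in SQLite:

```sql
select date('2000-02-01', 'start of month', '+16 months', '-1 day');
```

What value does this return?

`start of month` rewinds 2000-02-01 to 2000-02-01.
Adding +16 months to 2000-02-01 gives 2001-06-01.
Going back 1 day from 2001-06-01 reaches 2001-05-31 (last day of May, 31 days).

2001-05-31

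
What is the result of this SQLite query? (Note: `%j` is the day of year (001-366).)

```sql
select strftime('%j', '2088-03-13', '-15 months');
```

347

First apply '-15 months': 2088-03-13 → 2086-12-13.
Day-of-year for 2086-12-13: days since 2086-01-01 inclusive = 347, zero-padded to 347.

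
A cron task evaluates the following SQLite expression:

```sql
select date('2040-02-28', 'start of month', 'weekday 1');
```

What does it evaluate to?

2040-02-06

`start of month` rewinds 2040-02-28 to 2040-02-01.
`weekday 1` advances to the next Monday; 2040-02-01 is a Wednesday, so it moves forward to 2040-02-06.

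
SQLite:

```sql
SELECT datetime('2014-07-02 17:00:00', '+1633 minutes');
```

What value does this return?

2014-07-03 20:13:00

1633 minutes = 27h 13m; +1633 minutes from 2014-07-02 17:00:00 is 2014-07-03 20:13:00 (crosses midnight).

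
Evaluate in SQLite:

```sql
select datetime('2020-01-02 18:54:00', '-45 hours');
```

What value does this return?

2019-12-31 21:54:00

-45 hours from 2020-01-02 18:54:00 is 2019-12-31 21:54:00 (crosses midnight).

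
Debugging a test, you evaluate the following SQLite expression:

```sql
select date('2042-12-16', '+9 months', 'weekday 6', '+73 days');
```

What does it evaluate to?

2043-12-01

Adding +9 months to 2042-12-16 gives 2043-09-16.
`weekday 6` advances to the next Saturday; 2043-09-16 is a Wednesday, so it moves forward to 2043-09-19.
Applying '+73 days' to 2043-09-19: counting 73 days forward gives 2043-12-01.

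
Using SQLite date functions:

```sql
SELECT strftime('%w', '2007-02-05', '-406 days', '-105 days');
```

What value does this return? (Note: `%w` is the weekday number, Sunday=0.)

First apply '-406 days', '-105 days': 2007-02-05 → 2005-09-12.
2005-09-12 is a Monday; with Sunday=0 that is 1.

1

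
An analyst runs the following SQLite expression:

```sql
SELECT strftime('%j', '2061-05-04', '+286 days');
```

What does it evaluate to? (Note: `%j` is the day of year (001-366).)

First apply '+286 days': 2061-05-04 → 2062-02-14.
Day-of-year for 2062-02-14: days since 2062-01-01 inclusive = 45, zero-padded to 045.

045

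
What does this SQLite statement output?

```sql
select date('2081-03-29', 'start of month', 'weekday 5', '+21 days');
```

2081-03-28

`start of month` rewinds 2081-03-29 to 2081-03-01.
`weekday 5` advances to the next Friday; 2081-03-01 is a Saturday, so it moves forward to 2081-03-07.
Advancing 21 more days within March lands on 2081-03-28.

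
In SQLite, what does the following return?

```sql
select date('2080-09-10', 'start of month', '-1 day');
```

2080-08-31

`start of month` rewinds 2080-09-10 to 2080-09-01.
Going back 1 day from 2080-09-01 reaches 2080-08-31 (last day of August, 31 days).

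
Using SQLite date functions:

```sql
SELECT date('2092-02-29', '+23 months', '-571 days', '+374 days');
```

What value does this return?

Adding +23 months to 2092-02-29 gives 2094-01-29.
Applying '-571 days' to 2094-01-29: counting 571 days back gives 2092-07-07.
Applying '+374 days' to 2092-07-07: counting 374 days forward gives 2093-07-16.

2093-07-16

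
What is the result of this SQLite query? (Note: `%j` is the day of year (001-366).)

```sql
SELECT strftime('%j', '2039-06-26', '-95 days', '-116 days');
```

331

First apply '-95 days', '-116 days': 2039-06-26 → 2038-11-27.
Day-of-year for 2038-11-27: days since 2038-01-01 inclusive = 331, zero-padded to 331.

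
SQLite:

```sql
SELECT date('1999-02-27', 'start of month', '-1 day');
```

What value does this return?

`start of month` rewinds 1999-02-27 to 1999-02-01.
Going back 1 day from 1999-02-01 reaches 1999-01-31 (last day of January, 31 days).

1999-01-31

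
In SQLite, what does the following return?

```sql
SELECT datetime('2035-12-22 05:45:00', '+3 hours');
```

2035-12-22 08:45:00

+3 hours from 2035-12-22 05:45:00 is 2035-12-22 08:45:00.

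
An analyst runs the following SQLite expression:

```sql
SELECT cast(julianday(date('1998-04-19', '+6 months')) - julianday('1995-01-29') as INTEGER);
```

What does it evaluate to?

1359

Adding +6 months to 1998-04-19 gives 1998-10-19.
2 days remain in January 1995 after the 29th (31 − 29).
Full months from February 1995 through September 1998 contribute their day counts.
Then 19 days into October 1998.
Total: 2 + 28 + 31 + 30 + 31 + 30 + 31 + 31 + 30 + 31 + 30 + 31 + 31 + 29 + 31 + 30 + 31 + 30 + 31 + 31 + 30 + 31 + 30 + 31 + 31 + 28 + 31 + 30 + 31 + 30 + 31 + 31 + 30 + 31 + 30 + 31 + 31 + 28 + 31 + 30 + 31 + 30 + 31 + 31 + 30 + 19 = 1359.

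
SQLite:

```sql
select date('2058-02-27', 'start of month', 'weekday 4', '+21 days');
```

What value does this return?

2058-02-28

`start of month` rewinds 2058-02-27 to 2058-02-01.
`weekday 4` advances to the next Thursday; 2058-02-01 is a Friday, so it moves forward to 2058-02-07.
Advancing 21 more days within February lands on 2058-02-28.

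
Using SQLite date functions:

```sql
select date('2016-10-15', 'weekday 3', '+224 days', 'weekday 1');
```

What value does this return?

2017-06-05

`weekday 3` advances to the next Wednesday; 2016-10-15 is a Saturday, so it moves forward to 2016-10-19.
Applying '+224 days' to 2016-10-19: counting 224 days forward gives 2017-05-31.
`weekday 1` advances to the next Monday; 2017-05-31 is a Wednesday, so it moves forward to 2017-06-05.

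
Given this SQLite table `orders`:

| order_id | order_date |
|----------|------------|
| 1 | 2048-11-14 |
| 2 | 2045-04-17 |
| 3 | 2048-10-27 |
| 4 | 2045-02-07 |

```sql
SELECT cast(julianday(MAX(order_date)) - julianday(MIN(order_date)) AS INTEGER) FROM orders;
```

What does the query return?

MIN = 2045-02-07, MAX = 2048-11-14.
21 days remain in February 2045 after the 7th (28 − 7).
Full months from March 2045 through October 2048 contribute their day counts.
Then 14 days into November 2048.
Total: 21 + 31 + 30 + 31 + 30 + 31 + 31 + 30 + 31 + 30 + 31 + 31 + 28 + 31 + 30 + 31 + 30 + 31 + 31 + 30 + 31 + 30 + 31 + 31 + 28 + 31 + 30 + 31 + 30 + 31 + 31 + 30 + 31 + 30 + 31 + 31 + 29 + 31 + 30 + 31 + 30 + 31 + 31 + 30 + 31 + 14 = 1376.

1376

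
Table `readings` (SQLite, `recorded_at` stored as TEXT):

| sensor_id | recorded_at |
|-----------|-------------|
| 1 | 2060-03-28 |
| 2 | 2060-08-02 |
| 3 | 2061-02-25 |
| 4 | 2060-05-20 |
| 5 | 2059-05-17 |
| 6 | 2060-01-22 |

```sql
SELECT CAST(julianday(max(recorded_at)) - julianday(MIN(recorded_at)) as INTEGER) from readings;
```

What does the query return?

MIN = 2059-05-17, MAX = 2061-02-25.
14 days remain in May 2059 after the 17th (31 − 17).
Full months from June 2059 through January 2061 contribute their day counts.
Then 25 days into February 2061.
Total: 14 + 30 + 31 + 31 + 30 + 31 + 30 + 31 + 31 + 29 + 31 + 30 + 31 + 30 + 31 + 31 + 30 + 31 + 30 + 31 + 31 + 25 = 650.

650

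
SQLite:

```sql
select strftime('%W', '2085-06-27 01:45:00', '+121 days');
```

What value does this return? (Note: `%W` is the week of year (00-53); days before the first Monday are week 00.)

First apply '+121 days': 2085-06-27 01:45:00 → 2085-10-26 01:45:00.
2085-10-26 is a Friday. SQLite's %W counts Mondays since the year started; the result is 43.

43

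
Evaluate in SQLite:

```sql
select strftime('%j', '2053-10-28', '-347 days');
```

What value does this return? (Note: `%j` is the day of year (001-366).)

First apply '-347 days': 2053-10-28 → 2052-11-15.
Day-of-year for 2052-11-15: days since 2052-01-01 inclusive = 320, zero-padded to 320.

320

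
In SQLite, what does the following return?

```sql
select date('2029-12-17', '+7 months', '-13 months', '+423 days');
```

2030-08-14

Adding +7 months to 2029-12-17 gives 2030-07-17.
Adding -13 months to 2030-07-17 gives 2029-06-17.
Applying '+423 days' to 2029-06-17: counting 423 days forward gives 2030-08-14.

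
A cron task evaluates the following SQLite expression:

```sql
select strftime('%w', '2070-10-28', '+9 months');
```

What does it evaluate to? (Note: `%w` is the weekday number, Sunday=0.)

2

First apply '+9 months': 2070-10-28 → 2071-07-28.
2071-07-28 is a Tuesday; with Sunday=0 that is 2.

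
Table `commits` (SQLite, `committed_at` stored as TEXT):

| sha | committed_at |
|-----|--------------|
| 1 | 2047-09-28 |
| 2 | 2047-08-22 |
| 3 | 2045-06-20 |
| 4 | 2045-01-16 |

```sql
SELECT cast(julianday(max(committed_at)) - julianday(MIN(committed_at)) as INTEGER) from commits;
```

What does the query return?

MIN = 2045-01-16, MAX = 2047-09-28.
15 days remain in January 2045 after the 16th (31 − 16).
Full months from February 2045 through August 2047 contribute their day counts.
Then 28 days into September 2047.
Total: 15 + 28 + 31 + 30 + 31 + 30 + 31 + 31 + 30 + 31 + 30 + 31 + 31 + 28 + 31 + 30 + 31 + 30 + 31 + 31 + 30 + 31 + 30 + 31 + 31 + 28 + 31 + 30 + 31 + 30 + 31 + 31 + 28 = 985.

985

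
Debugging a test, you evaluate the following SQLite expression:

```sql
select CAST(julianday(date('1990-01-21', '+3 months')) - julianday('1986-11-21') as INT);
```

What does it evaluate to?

Adding +3 months to 1990-01-21 gives 1990-04-21.
9 days remain in November 1986 after the 21st (30 − 21).
Full months from December 1986 through March 1990 contribute their day counts.
Then 21 days into April 1990.
Total: 9 + 31 + 31 + 28 + 31 + 30 + 31 + 30 + 31 + 31 + 30 + 31 + 30 + 31 + 31 + 29 + 31 + 30 + 31 + 30 + 31 + 31 + 30 + 31 + 30 + 31 + 31 + 28 + 31 + 30 + 31 + 30 + 31 + 31 + 30 + 31 + 30 + 31 + 31 + 28 + 31 + 21 = 1247.

1247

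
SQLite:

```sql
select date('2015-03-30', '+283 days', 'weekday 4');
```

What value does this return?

Applying '+283 days' to 2015-03-30: counting 283 days forward gives 2016-01-07.
`weekday 4` advances to the next Thursday; 2016-01-07 is already a Thursday, so it stays at 2016-01-07.

2016-01-07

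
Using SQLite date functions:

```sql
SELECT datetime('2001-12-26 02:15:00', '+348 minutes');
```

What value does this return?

2001-12-26 08:03:00

348 minutes = 5h 48m; +348 minutes from 2001-12-26 02:15:00 is 2001-12-26 08:03:00.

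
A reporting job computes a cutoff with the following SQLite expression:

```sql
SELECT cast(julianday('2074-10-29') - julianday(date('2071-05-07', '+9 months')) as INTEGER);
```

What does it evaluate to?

Adding +9 months to 2071-05-07 gives 2072-02-07.
22 days remain in February 2072 after the 7th (29 − 7).
Full months from March 2072 through September 2074 contribute their day counts.
Then 29 days into October 2074.
Total: 22 + 31 + 30 + 31 + 30 + 31 + 31 + 30 + 31 + 30 + 31 + 31 + 28 + 31 + 30 + 31 + 30 + 31 + 31 + 30 + 31 + 30 + 31 + 31 + 28 + 31 + 30 + 31 + 30 + 31 + 31 + 30 + 29 = 995.

995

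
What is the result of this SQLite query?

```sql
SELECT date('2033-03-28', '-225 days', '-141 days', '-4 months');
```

2031-11-27

Applying '-225 days' to 2033-03-28: counting 225 days back gives 2032-08-15.
Applying '-141 days' to 2032-08-15: counting 141 days back gives 2032-03-27.
Adding -4 months to 2032-03-27 gives 2031-11-27.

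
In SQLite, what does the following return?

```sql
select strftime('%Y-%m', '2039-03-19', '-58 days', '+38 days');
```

2039-02

First apply '-58 days', '+38 days': 2039-03-19 → 2039-02-27.
`%Y-%m` extracts the year-month: 2039-02.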